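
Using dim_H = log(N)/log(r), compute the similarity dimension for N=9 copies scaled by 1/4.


For a self-similar set with N copies scaled by 1/r:
dim_H = log(N)/log(r) = log(9)/log(4)
= 2.197225/1.386294
= 1.584963


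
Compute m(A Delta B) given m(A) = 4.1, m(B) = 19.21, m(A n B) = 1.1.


m(A Delta B) = m(A) + m(B) - 2*m(A n B)
= 4.1 + 19.21 - 2*1.1
= 4.1 + 19.21 - 2.2
= 21.11


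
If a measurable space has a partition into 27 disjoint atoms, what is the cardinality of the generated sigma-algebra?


Each element of the sigma-algebra is a union of some subset of the 27 atoms.
The number of such subsets is 2^27 = 134217728.


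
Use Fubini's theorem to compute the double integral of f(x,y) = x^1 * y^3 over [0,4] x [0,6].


By Fubini's theorem, the double integral factors as a product of single integrals:
Step 1: integral_0^4 x^1 dx = [x^2/2] from 0 to 4
     = 4^2/2 = 8
Step 2: integral_0^6 y^3 dy = [y^4/4] from 0 to 6
     = 6^4/4 = 324
Step 3: Double integral = 8 * 324 = 2592


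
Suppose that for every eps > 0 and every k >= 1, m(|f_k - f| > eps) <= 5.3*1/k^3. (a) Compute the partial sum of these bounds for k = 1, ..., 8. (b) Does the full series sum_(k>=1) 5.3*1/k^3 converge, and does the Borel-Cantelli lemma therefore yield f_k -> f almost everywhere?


Step 1: List the terms 5.3*1/k^3 for k = 1 to 8:
  k=1: 5.3
  k=2: 0.6625
  k=3: 0.196296
  k=4: 0.082812
  k=5: 0.0424
  k=6: 0.024537
  k=7: 0.015452
  k=8: 0.010352
Step 2: Partial sum = 5.3 + 0.6625 + 0.196296 + 0.082812 + 0.0424 + 0.024537 + 0.015452 + 0.010352
     = 6.334349
Step 3: The full series sum_(k>=1) 5.3*1/k^3 converges (p-series with p = 3 > 1; a constant multiple of a convergent series converges).
Step 4: Fix eps > 0. Since sum_k m(|f_k - f| > eps) < infinity, the Borel-Cantelli lemma gives
        m(limsup_k {|f_k - f| > eps}) = 0, i.e. for a.e. x, |f_k(x) - f(x)| <= eps for all large k.
        Applying this with eps = 1/j for j = 1, 2, ... and intersecting the countably many full-measure sets,
        for a.e. x we get limsup_k |f_k(x) - f(x)| <= 1/j for every j, hence f_k -> f almost everywhere.
Conclusion: series converges; Borel-Cantelli yields f_k -> f a.e.


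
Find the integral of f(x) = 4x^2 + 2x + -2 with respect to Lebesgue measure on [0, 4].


The Lebesgue integral of a Riemann-integrable function agrees with the Riemann integral.
Antiderivative F(x) = (4/3)x^3 + (2/2)x^2 + -2x
F(4) = (4/3)*4^3 + (2/2)*4^2 + -2*4
     = (4/3)*64 + (2/2)*16 + -2*4
     = 85.333333 + 16 + -8
     = 93.333333
F(0) = 0.0
Integral = F(4) - F(0) = 93.333333 - 0.0 = 93.333333


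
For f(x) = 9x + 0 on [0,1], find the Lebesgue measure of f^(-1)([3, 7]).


f^(-1)([3, 7]) = {x : 3 <= 9x + 0 <= 7}
Solving: (3 - 0)/9 <= x <= (7 - 0)/9
= [0.333333, 0.777778]
Intersecting with [0,1]: [0.333333, 0.777778]
Measure = 0.777778 - 0.333333 = 0.444444


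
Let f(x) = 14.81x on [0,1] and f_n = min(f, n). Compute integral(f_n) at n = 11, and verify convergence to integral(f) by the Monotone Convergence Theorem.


f(x) = 14.81x on [0,1]; f_n(x) = min(14.81x, n). At n = 11:
Step 1: f(x) reaches 11 at x = 11/14.81 = 0.742741
Step 2: integral(f_11) = integral(14.81x, 0, 0.742741) + integral(11, 0.742741, 1)
       = 14.81*0.742741^2/2 + 11*(1 - 0.742741)
       = 4.085078 + 2.829845
       = 6.914922
Step 3: As n -> infinity, f_n increases to f, so by MCT integral(f_n) -> integral(f) = 14.81/2 = 7.405.
Convergence: integral(f_11) = 6.914922 -> 7.405 as n -> infinity


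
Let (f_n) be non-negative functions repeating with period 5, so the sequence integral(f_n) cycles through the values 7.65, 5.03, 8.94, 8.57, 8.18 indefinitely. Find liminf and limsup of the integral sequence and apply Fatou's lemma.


The sequence (integral(f_n)) is periodic with period 5, repeating the values 7.65, 5.03, 8.94, 8.57, 8.18 indefinitely.
Step 1: For a periodic sequence, every tail (a_m, a_(m+1), ...) contains all 5 period values infinitely often.
Step 2: Hence inf of every tail = min of the period values = min(7.65, 5.03, 8.94, 8.57, 8.18) = 5.03.
        liminf_n integral(f_n) = sup over m of (inf of tail from m) = 5.03.
Step 3: Similarly sup of every tail = max of the period values = 8.94.
        limsup_n integral(f_n) = 8.94.
Step 4: Fatou's lemma: integral(liminf_n f_n) <= liminf_n integral(f_n) = 5.03.
        So the integral of the pointwise liminf is at most 5.03.


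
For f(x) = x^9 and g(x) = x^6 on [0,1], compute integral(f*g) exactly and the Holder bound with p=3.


Step 1: Exact integral of f*g = integral(x^15, 0, 1) = 1/16
     = 0.0625
Step 2: Holder bound with p=3, q=1.5:
  ||f||_p = (integral x^27 dx)^(1/3) = (1/28)^(1/3) = 0.329317
  ||g||_q = (integral x^9 dx)^(1/1.5) = (1/10)^(1/1.5) = 0.215443
Step 3: Holder bound = ||f||_p * ||g||_q = 0.329317 * 0.215443 = 0.070949
Verification: 0.0625 <= 0.070949 (Holder holds)


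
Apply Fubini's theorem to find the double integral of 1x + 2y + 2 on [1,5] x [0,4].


By Fubini, integrate in x first, then y.
Step 1: Fix y, integrate over x in [1,5]:
  integral(1x + 2y + 2, x=1..5)
  = 1*(5^2 - 1^2)/2 + (2y + 2)*(5 - 1)
  = 12 + (2y + 2)*4
  = 12 + 8y + 8
  = 20 + 8y
Step 2: Integrate over y in [0,4]:
  integral(20 + 8y, y=0..4)
  = 20*4 + 8*(4^2 - 0^2)/2
  = 80 + 64
  = 144


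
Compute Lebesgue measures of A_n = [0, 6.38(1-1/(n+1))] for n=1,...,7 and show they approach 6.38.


By continuity of measure from below: if A_n increases to A, then m(A_n) -> m(A).
Here A = [0, 6.38], so m(A) = 6.38
Step 1: a_1 = 6.38*(1 - 1/2) = 3.19, m(A_1) = 3.19
Step 2: a_2 = 6.38*(1 - 1/3) = 4.2533, m(A_2) = 4.2533
Step 3: a_3 = 6.38*(1 - 1/4) = 4.785, m(A_3) = 4.785
Step 4: a_4 = 6.38*(1 - 1/5) = 5.104, m(A_4) = 5.104
Step 5: a_5 = 6.38*(1 - 1/6) = 5.3167, m(A_5) = 5.3167
Step 6: a_6 = 6.38*(1 - 1/7) = 5.4686, m(A_6) = 5.4686
Step 7: a_7 = 6.38*(1 - 1/8) = 5.5825, m(A_7) = 5.5825
Limit: m(A_n) -> m([0,6.38]) = 6.38


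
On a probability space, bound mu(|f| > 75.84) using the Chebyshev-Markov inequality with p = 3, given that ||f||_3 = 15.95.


Chebyshev/Markov inequality: mu(|f| > eps) <= (||f||_p / eps)^p
Step 1: ||f||_3 / eps = 15.95 / 75.84 = 0.210311
Step 2: Raise to power p = 3:
  (0.210311)^3 = 0.009302
Step 3: Therefore mu(|f| > 75.84) <= 0.009302


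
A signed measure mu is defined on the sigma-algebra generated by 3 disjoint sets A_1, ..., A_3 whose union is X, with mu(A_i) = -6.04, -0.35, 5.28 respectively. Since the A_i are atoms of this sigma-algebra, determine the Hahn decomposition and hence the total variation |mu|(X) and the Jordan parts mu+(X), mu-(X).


Step 1: Every measurable set is a union of atoms (the cells / points), so a Hahn decomposition is
  obtained by grouping atoms by sign: P = union of atoms with mu > 0, N = union of the remaining atoms.
  Atoms in P (indices): 3;  atoms in N (indices): 1, 2
  Positive values: 5.28
  Negative values: -6.04, -0.35
Step 2: mu+(X) = mu(P) = sum of positive atom values = 5.28
Step 3: mu-(X) = -mu(N) = sum of |negative atom values| = 6.39
Step 4: |mu|(X) = mu+(X) + mu-(X) = 5.28 + 6.39 = 11.67


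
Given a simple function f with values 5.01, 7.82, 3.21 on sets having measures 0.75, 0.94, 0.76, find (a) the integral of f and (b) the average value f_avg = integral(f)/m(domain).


Step 1: Integral = sum(value_i * measure_i)
= 5.01*0.75 + 7.82*0.94 + 3.21*0.76
= 3.7575 + 7.3508 + 2.4396
= 13.5479
Step 2: Total measure of domain = 0.75 + 0.94 + 0.76 = 2.45
Step 3: Average value = 13.5479 / 2.45 = 5.529755


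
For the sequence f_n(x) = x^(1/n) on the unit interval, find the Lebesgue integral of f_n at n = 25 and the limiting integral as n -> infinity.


At n = 25: f_25(x) = x^(1/25).
Step 1: integral(x^(1/25), 0, 1) = [x^(1/25+1) / (1/25+1)] from 0 to 1
     = 1 / (1/25 + 1) = 1 / ((25+1)/25) = 25/(25+1)
     = 25/26 = 0.961538
Step 2: As n -> infinity, f_n(x) = x^(1/n) -> 1 for x in (0,1], and f_n is increasing in n.
By MCT, lim_n integral(f_n) = integral(lim_n f_n) = integral(1, 0, 1) = 1.
Step 3: Verify convergence: 25/26 = 0.961538 -> 1


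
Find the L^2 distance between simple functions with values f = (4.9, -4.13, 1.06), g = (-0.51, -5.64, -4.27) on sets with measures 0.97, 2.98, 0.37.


Step 1: Compute differences f_i - g_i:
  4.9 - -0.51 = 5.41
  -4.13 - -5.64 = 1.51
  1.06 - -4.27 = 5.33
Step 2: Compute |diff|^2 * measure for each set:
  |5.41|^2 * 0.97 = 29.2681 * 0.97 = 28.390057
  |1.51|^2 * 2.98 = 2.2801 * 2.98 = 6.794698
  |5.33|^2 * 0.37 = 28.4089 * 0.37 = 10.511293
Step 3: Sum = 45.696048
Step 4: ||f-g||_2 = (45.696048)^(1/2) = 6.759885


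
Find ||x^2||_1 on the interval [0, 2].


Step 1: ||f||_1 = (integral_0^2 |x^2|^1 dx)^(1/1)
     = (integral_0^2 x^2 dx)^(1/1)
Step 2: integral_0^2 x^2 dx = [x^3/(3)] from 0 to 2 = 2^3/3
     = 8/3 = 2.666667
Step 3: ||f||_1 = (2.666667)^(1/1) = 2.666667


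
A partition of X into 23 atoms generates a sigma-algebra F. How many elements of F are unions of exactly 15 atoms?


Each element of F is a union of some subset of the 23 atoms.
Elements that are unions of exactly 15 atoms correspond to 15-element subsets of the 23 atoms.
Count = C(23, 15) = 23! / (15! * 8!) = 490314.


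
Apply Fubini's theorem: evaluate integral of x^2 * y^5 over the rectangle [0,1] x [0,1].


By Fubini's theorem, the double integral factors as a product of single integrals:
Step 1: integral_0^1 x^2 dx = [x^3/3] from 0 to 1
     = 1^3/3 = 0.333333
Step 2: integral_0^1 y^5 dy = [y^6/6] from 0 to 1
     = 1^6/6 = 0.166667
Step 3: Double integral = 0.333333 * 0.166667 = 0.055556


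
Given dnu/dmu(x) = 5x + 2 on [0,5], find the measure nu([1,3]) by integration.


nu(A) = integral_A (dnu/dmu) dmu = integral_1^3 (5x + 2) dx
Step 1: Antiderivative F(x) = (5/2)x^2 + 2x
Step 2: F(3) = (5/2)*3^2 + 2*3 = 22.5 + 6 = 28.5
Step 3: F(1) = (5/2)*1^2 + 2*1 = 2.5 + 2 = 4.5
Step 4: nu([1,3]) = F(3) - F(1) = 28.5 - 4.5 = 24


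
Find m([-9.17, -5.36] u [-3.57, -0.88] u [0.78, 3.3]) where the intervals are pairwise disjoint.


For pairwise disjoint intervals, m(union) = sum of lengths.
= (-5.36 - -9.17) + (-0.88 - -3.57) + (3.3 - 0.78)
= 3.81 + 2.69 + 2.52
= 9.02


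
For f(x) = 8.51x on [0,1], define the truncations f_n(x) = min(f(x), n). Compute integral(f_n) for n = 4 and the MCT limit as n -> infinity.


f(x) = 8.51x on [0,1]; f_n(x) = min(8.51x, n). At n = 4:
Step 1: f(x) reaches 4 at x = 4/8.51 = 0.470035
Step 2: integral(f_4) = integral(8.51x, 0, 0.470035) + integral(4, 0.470035, 1)
       = 8.51*0.470035^2/2 + 4*(1 - 0.470035)
       = 0.940071 + 2.119859
       = 3.059929
Step 3: As n -> infinity, f_n increases to f, so by MCT integral(f_n) -> integral(f) = 8.51/2 = 4.255.
Convergence: integral(f_4) = 3.059929 -> 4.255 as n -> infinity


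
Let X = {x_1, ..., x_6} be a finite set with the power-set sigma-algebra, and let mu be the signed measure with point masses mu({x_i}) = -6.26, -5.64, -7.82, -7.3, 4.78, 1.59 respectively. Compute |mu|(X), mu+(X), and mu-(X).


Step 1: Every measurable set is a union of atoms (the cells / points), so a Hahn decomposition is
  obtained by grouping atoms by sign: P = union of atoms with mu > 0, N = union of the remaining atoms.
  Atoms in P (indices): 5, 6;  atoms in N (indices): 1, 2, 3, 4
  Positive values: 4.78, 1.59
  Negative values: -6.26, -5.64, -7.82, -7.3
Step 2: mu+(X) = mu(P) = sum of positive atom values = 6.37
Step 3: mu-(X) = -mu(N) = sum of |negative atom values| = 27.02
Step 4: |mu|(X) = mu+(X) + mu-(X) = 6.37 + 27.02 = 33.39


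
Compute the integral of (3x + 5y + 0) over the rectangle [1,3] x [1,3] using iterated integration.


By Fubini, integrate in x first, then y.
Step 1: Fix y, integrate over x in [1,3]:
  integral(3x + 5y + 0, x=1..3)
  = 3*(3^2 - 1^2)/2 + (5y + 0)*(3 - 1)
  = 12 + (5y + 0)*2
  = 12 + 10y + 0
  = 12 + 10y
Step 2: Integrate over y in [1,3]:
  integral(12 + 10y, y=1..3)
  = 12*2 + 10*(3^2 - 1^2)/2
  = 24 + 40
  = 64


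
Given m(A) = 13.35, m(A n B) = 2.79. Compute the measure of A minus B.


m(A \ B) = m(A) - m(A n B)
= 13.35 - 2.79
= 10.56


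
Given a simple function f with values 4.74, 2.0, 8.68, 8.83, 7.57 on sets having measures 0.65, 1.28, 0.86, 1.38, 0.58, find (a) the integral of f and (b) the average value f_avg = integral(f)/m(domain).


Step 1: Integral = sum(value_i * measure_i)
= 4.74*0.65 + 2.0*1.28 + 8.68*0.86 + 8.83*1.38 + 7.57*0.58
= 3.081 + 2.56 + 7.4648 + 12.1854 + 4.3906
= 29.6818
Step 2: Total measure of domain = 0.65 + 1.28 + 0.86 + 1.38 + 0.58 = 4.75
Step 3: Average value = 29.6818 / 4.75 = 6.2488


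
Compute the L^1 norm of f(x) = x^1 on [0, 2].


Step 1: ||f||_1 = (integral_0^2 |x^1|^1 dx)^(1/1)
     = (integral_0^2 x^1 dx)^(1/1)
Step 2: integral_0^2 x^1 dx = [x^2/(2)] from 0 to 2 = 2^2/2
     = 4/2 = 2
Step 3: ||f||_1 = (2)^(1/1) = 2


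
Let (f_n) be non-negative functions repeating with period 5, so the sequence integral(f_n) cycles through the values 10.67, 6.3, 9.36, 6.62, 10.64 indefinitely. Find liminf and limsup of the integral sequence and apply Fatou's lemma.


The sequence (integral(f_n)) is periodic with period 5, repeating the values 10.67, 6.3, 9.36, 6.62, 10.64 indefinitely.
Step 1: For a periodic sequence, every tail (a_m, a_(m+1), ...) contains all 5 period values infinitely often.
Step 2: Hence inf of every tail = min of the period values = min(10.67, 6.3, 9.36, 6.62, 10.64) = 6.3.
        liminf_n integral(f_n) = sup over m of (inf of tail from m) = 6.3.
Step 3: Similarly sup of every tail = max of the period values = 10.67.
        limsup_n integral(f_n) = 10.67.
Step 4: Fatou's lemma: integral(liminf_n f_n) <= liminf_n integral(f_n) = 6.3.
        So the integral of the pointwise liminf is at most 6.3.


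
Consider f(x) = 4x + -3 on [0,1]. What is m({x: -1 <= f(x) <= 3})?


f^(-1)([-1, 3]) = {x : -1 <= 4x + -3 <= 3}
Solving: (-1 - -3)/4 <= x <= (3 - -3)/4
= [0.5, 1.5]
Intersecting with [0,1]: [0.5, 1]
Measure = 1 - 0.5 = 0.5


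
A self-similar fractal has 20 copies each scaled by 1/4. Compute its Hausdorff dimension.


For a self-similar set with N copies scaled by 1/r:
dim_H = log(N)/log(r) = log(20)/log(4)
= 2.995732/1.386294
= 2.160964


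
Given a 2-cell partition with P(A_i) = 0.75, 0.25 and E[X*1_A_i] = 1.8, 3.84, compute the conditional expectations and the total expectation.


For each cell A_i: E[X|A_i] = E[X*1_A_i] / P(A_i)
Step 1: E[X|A_1] = 1.8 / 0.75 = 2.4
Step 2: E[X|A_2] = 3.84 / 0.25 = 15.36
Verification: E[X] = sum E[X*1_A_i] = 1.8 + 3.84 = 5.64


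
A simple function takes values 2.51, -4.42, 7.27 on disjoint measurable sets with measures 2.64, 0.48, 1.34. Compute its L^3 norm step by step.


Step 1: Compute |f_i|^3 for each value:
  |2.51|^3 = 15.813251
  |-4.42|^3 = 86.350888
  |7.27|^3 = 384.240583
Step 2: Multiply by measures and sum:
  15.813251 * 2.64 = 41.746983
  86.350888 * 0.48 = 41.448426
  384.240583 * 1.34 = 514.882381
Sum = 41.746983 + 41.448426 + 514.882381 = 598.07779
Step 3: Take the p-th root:
||f||_3 = (598.07779)^(1/3) = 8.42531


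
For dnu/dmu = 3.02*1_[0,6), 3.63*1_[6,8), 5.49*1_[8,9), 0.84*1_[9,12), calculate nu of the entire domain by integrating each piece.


Integrate each piece of the Radon-Nikodym derivative:
Step 1: integral_0^6 3.02 dx = 3.02*(6-0) = 3.02*6 = 18.12
Step 2: integral_6^8 3.63 dx = 3.63*(8-6) = 3.63*2 = 7.26
Step 3: integral_8^9 5.49 dx = 5.49*(9-8) = 5.49*1 = 5.49
Step 4: integral_9^12 0.84 dx = 0.84*(12-9) = 0.84*3 = 2.52
Total: 18.12 + 7.26 + 5.49 + 2.52 = 33.39


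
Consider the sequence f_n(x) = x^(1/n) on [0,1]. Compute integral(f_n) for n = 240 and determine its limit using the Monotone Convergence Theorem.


At n = 240: f_240(x) = x^(1/240).
Step 1: integral(x^(1/240), 0, 1) = [x^(1/240+1) / (1/240+1)] from 0 to 1
     = 1 / (1/240 + 1) = 1 / ((240+1)/240) = 240/(240+1)
     = 240/241 = 0.995851
Step 2: As n -> infinity, f_n(x) = x^(1/n) -> 1 for x in (0,1], and f_n is increasing in n.
By MCT, lim_n integral(f_n) = integral(lim_n f_n) = integral(1, 0, 1) = 1.
Step 3: Verify convergence: 240/241 = 0.995851 -> 1


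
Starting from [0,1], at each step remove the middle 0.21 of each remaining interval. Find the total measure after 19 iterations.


Step 1: At each step, fraction remaining = 1 - 0.21 = 0.79
Step 2: After 19 steps, measure = (0.79)^19
Result = 0.011348


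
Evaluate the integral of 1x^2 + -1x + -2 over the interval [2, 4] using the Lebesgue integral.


The Lebesgue integral of a Riemann-integrable function agrees with the Riemann integral.
Antiderivative F(x) = (1/3)x^3 + (-1/2)x^2 + -2x
F(4) = (1/3)*4^3 + (-1/2)*4^2 + -2*4
     = (1/3)*64 + (-1/2)*16 + -2*4
     = 21.333333 + -8 + -8
     = 5.333333
F(2) = -3.333333
Integral = F(4) - F(2) = 5.333333 - -3.333333 = 8.666667


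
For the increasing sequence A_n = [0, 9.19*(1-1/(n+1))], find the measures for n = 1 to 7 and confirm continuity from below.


By continuity of measure from below: if A_n increases to A, then m(A_n) -> m(A).
Here A = [0, 9.19], so m(A) = 9.19
Step 1: a_1 = 9.19*(1 - 1/2) = 4.595, m(A_1) = 4.595
Step 2: a_2 = 9.19*(1 - 1/3) = 6.1267, m(A_2) = 6.1267
Step 3: a_3 = 9.19*(1 - 1/4) = 6.8925, m(A_3) = 6.8925
Step 4: a_4 = 9.19*(1 - 1/5) = 7.352, m(A_4) = 7.352
Step 5: a_5 = 9.19*(1 - 1/6) = 7.6583, m(A_5) = 7.6583
Step 6: a_6 = 9.19*(1 - 1/7) = 7.8771, m(A_6) = 7.8771
Step 7: a_7 = 9.19*(1 - 1/8) = 8.0412, m(A_7) = 8.0412
Limit: m(A_n) -> m([0,9.19]) = 9.19


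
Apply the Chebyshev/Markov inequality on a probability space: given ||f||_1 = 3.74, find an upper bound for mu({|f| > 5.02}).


Chebyshev/Markov inequality: mu(|f| > eps) <= (||f||_p / eps)^p
Step 1: ||f||_1 / eps = 3.74 / 5.02 = 0.74502
Step 2: Raise to power p = 1:
  (0.74502)^1 = 0.74502
Step 3: Therefore mu(|f| > 5.02) <= 0.74502


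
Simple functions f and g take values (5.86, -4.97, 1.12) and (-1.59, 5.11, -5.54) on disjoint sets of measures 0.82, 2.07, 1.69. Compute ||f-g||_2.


Step 1: Compute differences f_i - g_i:
  5.86 - -1.59 = 7.45
  -4.97 - 5.11 = -10.08
  1.12 - -5.54 = 6.66
Step 2: Compute |diff|^2 * measure for each set:
  |7.45|^2 * 0.82 = 55.5025 * 0.82 = 45.51205
  |-10.08|^2 * 2.07 = 101.6064 * 2.07 = 210.325248
  |6.66|^2 * 1.69 = 44.3556 * 1.69 = 74.960964
Step 3: Sum = 330.798262
Step 4: ||f-g||_2 = (330.798262)^(1/2) = 18.18786


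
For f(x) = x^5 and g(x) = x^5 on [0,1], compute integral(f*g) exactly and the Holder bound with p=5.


Step 1: Exact integral of f*g = integral(x^10, 0, 1) = 1/11
     = 0.090909
Step 2: Holder bound with p=5, q=1.25:
  ||f||_p = (integral x^25 dx)^(1/5) = (1/26)^(1/5) = 0.521201
  ||g||_q = (integral x^6.25 dx)^(1/1.25) = (1/7.25)^(1/1.25) = 0.204989
Step 3: Holder bound = ||f||_p * ||g||_q = 0.521201 * 0.204989 = 0.10684
Verification: 0.090909 <= 0.10684 (Holder holds)


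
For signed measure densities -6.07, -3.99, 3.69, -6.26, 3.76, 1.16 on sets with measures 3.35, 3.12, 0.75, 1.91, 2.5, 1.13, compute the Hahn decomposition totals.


Step 1: Compute signed measure on each set:
  Set 1: -6.07 * 3.35 = -20.3345
  Set 2: -3.99 * 3.12 = -12.4488
  Set 3: 3.69 * 0.75 = 2.7675
  Set 4: -6.26 * 1.91 = -11.9566
  Set 5: 3.76 * 2.5 = 9.4
  Set 6: 1.16 * 1.13 = 1.3108
Step 2: Total signed measure = (-20.3345) + (-12.4488) + (2.7675) + (-11.9566) + (9.4) + (1.3108)
     = -31.2616
Step 3: Positive part mu+(X) = sum of positive contributions = 13.4783
Step 4: Negative part mu-(X) = |sum of negative contributions| = 44.7399


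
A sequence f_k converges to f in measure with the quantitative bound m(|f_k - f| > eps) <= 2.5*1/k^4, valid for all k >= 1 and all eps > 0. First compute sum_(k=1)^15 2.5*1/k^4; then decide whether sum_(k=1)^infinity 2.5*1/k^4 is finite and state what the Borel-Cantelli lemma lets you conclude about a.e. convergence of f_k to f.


Step 1: List the terms 2.5*1/k^4 for k = 1 to 15:
  k=1: 2.5
  k=2: 0.15625
  k=3: 0.030864
  k=4: 0.009766
  k=5: 0.004
  k=6: 0.001929
  k=7: 0.001041
  k=8: 6.103516e-04
  k=9: 3.810395e-04
  k=10: 2.500000e-04
  k=11: 1.707534e-04
  k=12: 1.205633e-04
  k=13: 8.753195e-05
  k=14: 6.507705e-05
  k=15: 4.938272e-05
Step 2: Partial sum = 2.5 + 0.15625 + 0.030864 + 0.009766 + 0.004 + 0.001929 + 0.001041 + 6.103516e-04 + 3.810395e-04 + 2.500000e-04 + 1.707534e-04 + 1.205633e-04 + 8.753195e-05 + 6.507705e-05 + 4.938272e-05
     = 2.705585
Step 3: The full series sum_(k>=1) 2.5*1/k^4 converges (p-series with p = 4 > 1; a constant multiple of a convergent series converges).
Step 4: Fix eps > 0. Since sum_k m(|f_k - f| > eps) < infinity, the Borel-Cantelli lemma gives
        m(limsup_k {|f_k - f| > eps}) = 0, i.e. for a.e. x, |f_k(x) - f(x)| <= eps for all large k.
        Applying this with eps = 1/j for j = 1, 2, ... and intersecting the countably many full-measure sets,
        for a.e. x we get limsup_k |f_k(x) - f(x)| <= 1/j for every j, hence f_k -> f almost everywhere.
Conclusion: series converges; Borel-Cantelli yields f_k -> f a.e.


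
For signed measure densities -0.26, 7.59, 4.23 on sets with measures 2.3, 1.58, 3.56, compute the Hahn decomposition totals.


Step 1: Compute signed measure on each set:
  Set 1: -0.26 * 2.3 = -0.598
  Set 2: 7.59 * 1.58 = 11.9922
  Set 3: 4.23 * 3.56 = 15.0588
Step 2: Total signed measure = (-0.598) + (11.9922) + (15.0588)
     = 26.453
Step 3: Positive part mu+(X) = sum of positive contributions = 27.051
Step 4: Negative part mu-(X) = |sum of negative contributions| = 0.598


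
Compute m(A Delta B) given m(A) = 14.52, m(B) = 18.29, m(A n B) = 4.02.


m(A Delta B) = m(A) + m(B) - 2*m(A n B)
= 14.52 + 18.29 - 2*4.02
= 14.52 + 18.29 - 8.04
= 24.77


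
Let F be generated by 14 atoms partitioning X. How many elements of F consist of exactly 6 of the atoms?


Each element of F is a union of some subset of the 14 atoms.
Elements that are unions of exactly 6 atoms correspond to 6-element subsets of the 14 atoms.
Count = C(14, 6) = 14! / (6! * 8!) = 3003.


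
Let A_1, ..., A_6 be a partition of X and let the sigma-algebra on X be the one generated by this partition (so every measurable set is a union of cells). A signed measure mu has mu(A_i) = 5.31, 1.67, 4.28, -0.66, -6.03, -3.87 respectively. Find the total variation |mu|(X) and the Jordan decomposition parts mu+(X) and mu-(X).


Step 1: Every measurable set is a union of atoms (the cells / points), so a Hahn decomposition is
  obtained by grouping atoms by sign: P = union of atoms with mu > 0, N = union of the remaining atoms.
  Atoms in P (indices): 1, 2, 3;  atoms in N (indices): 4, 5, 6
  Positive values: 5.31, 1.67, 4.28
  Negative values: -0.66, -6.03, -3.87
Step 2: mu+(X) = mu(P) = sum of positive atom values = 11.26
Step 3: mu-(X) = -mu(N) = sum of |negative atom values| = 10.56
Step 4: |mu|(X) = mu+(X) + mu-(X) = 11.26 + 10.56 = 21.82


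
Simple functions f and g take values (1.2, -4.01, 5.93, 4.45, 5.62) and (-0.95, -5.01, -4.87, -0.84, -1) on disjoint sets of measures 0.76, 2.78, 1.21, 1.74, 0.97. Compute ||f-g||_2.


Step 1: Compute differences f_i - g_i:
  1.2 - -0.95 = 2.15
  -4.01 - -5.01 = 1
  5.93 - -4.87 = 10.8
  4.45 - -0.84 = 5.29
  5.62 - -1 = 6.62
Step 2: Compute |diff|^2 * measure for each set:
  |2.15|^2 * 0.76 = 4.6225 * 0.76 = 3.5131
  |1|^2 * 2.78 = 1 * 2.78 = 2.78
  |10.8|^2 * 1.21 = 116.64 * 1.21 = 141.1344
  |5.29|^2 * 1.74 = 27.9841 * 1.74 = 48.692334
  |6.62|^2 * 0.97 = 43.8244 * 0.97 = 42.509668
Step 3: Sum = 238.629502
Step 4: ||f-g||_2 = (238.629502)^(1/2) = 15.447637


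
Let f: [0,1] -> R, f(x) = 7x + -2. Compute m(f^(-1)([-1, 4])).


f^(-1)([-1, 4]) = {x : -1 <= 7x + -2 <= 4}
Solving: (-1 - -2)/7 <= x <= (4 - -2)/7
= [0.142857, 0.857143]
Intersecting with [0,1]: [0.142857, 0.857143]
Measure = 0.857143 - 0.142857 = 0.714286


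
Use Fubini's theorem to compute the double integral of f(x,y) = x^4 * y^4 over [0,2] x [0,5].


By Fubini's theorem, the double integral factors as a product of single integrals:
Step 1: integral_0^2 x^4 dx = [x^5/5] from 0 to 2
     = 2^5/5 = 6.4
Step 2: integral_0^5 y^4 dy = [y^5/5] from 0 to 5
     = 5^5/5 = 625
Step 3: Double integral = 6.4 * 625 = 4000


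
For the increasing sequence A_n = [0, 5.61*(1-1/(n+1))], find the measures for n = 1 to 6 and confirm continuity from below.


By continuity of measure from below: if A_n increases to A, then m(A_n) -> m(A).
Here A = [0, 5.61], so m(A) = 5.61
Step 1: a_1 = 5.61*(1 - 1/2) = 2.805, m(A_1) = 2.805
Step 2: a_2 = 5.61*(1 - 1/3) = 3.74, m(A_2) = 3.74
Step 3: a_3 = 5.61*(1 - 1/4) = 4.2075, m(A_3) = 4.2075
Step 4: a_4 = 5.61*(1 - 1/5) = 4.488, m(A_4) = 4.488
Step 5: a_5 = 5.61*(1 - 1/6) = 4.675, m(A_5) = 4.675
Step 6: a_6 = 5.61*(1 - 1/7) = 4.8086, m(A_6) = 4.8086
Limit: m(A_n) -> m([0,5.61]) = 5.61


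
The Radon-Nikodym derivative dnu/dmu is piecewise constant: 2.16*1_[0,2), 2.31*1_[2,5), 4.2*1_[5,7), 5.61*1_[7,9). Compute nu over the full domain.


Integrate each piece of the Radon-Nikodym derivative:
Step 1: integral_0^2 2.16 dx = 2.16*(2-0) = 2.16*2 = 4.32
Step 2: integral_2^5 2.31 dx = 2.31*(5-2) = 2.31*3 = 6.93
Step 3: integral_5^7 4.2 dx = 4.2*(7-5) = 4.2*2 = 8.4
Step 4: integral_7^9 5.61 dx = 5.61*(9-7) = 5.61*2 = 11.22
Total: 4.32 + 6.93 + 8.4 + 11.22 = 30.87


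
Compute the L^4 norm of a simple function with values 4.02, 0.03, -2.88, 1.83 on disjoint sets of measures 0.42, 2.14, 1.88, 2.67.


Step 1: Compute |f_i|^4 for each value:
  |4.02|^4 = 261.158528
  |0.03|^4 = 8.100000e-07
  |-2.88|^4 = 68.797071
  |1.83|^4 = 11.215131
Step 2: Multiply by measures and sum:
  261.158528 * 0.42 = 109.686582
  8.100000e-07 * 2.14 = 1.733400e-06
  68.797071 * 1.88 = 129.338494
  11.215131 * 2.67 = 29.9444
Sum = 109.686582 + 1.733400e-06 + 129.338494 + 29.9444 = 268.969478
Step 3: Take the p-th root:
||f||_4 = (268.969478)^(1/4) = 4.049727


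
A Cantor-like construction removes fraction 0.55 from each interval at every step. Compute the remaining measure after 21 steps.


Step 1: At each step, fraction remaining = 1 - 0.55 = 0.45
Step 2: After 21 steps, measure = (0.45)^21
Result = 5.217504e-08


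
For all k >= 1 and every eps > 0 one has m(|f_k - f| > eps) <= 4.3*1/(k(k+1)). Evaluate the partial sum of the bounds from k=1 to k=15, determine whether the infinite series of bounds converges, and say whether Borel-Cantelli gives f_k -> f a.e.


Step 1: List the terms 4.3*1/(k(k+1)) for k = 1 to 15:
  k=1: 2.15
  k=2: 0.716667
  k=3: 0.358333
  k=4: 0.215
  k=5: 0.143333
  k=6: 0.102381
  k=7: 0.076786
  k=8: 0.059722
  k=9: 0.047778
  k=10: 0.039091
  k=11: 0.032576
  k=12: 0.027564
  k=13: 0.023626
  k=14: 0.020476
  k=15: 0.017917
Step 2: Partial sum = 2.15 + 0.716667 + 0.358333 + 0.215 + 0.143333 + 0.102381 + 0.076786 + 0.059722 + 0.047778 + 0.039091 + 0.032576 + 0.027564 + 0.023626 + 0.020476 + 0.017917
     = 4.03125
Step 3: The full series sum_(k>=1) 4.3*1/(k(k+1)) converges (telescoping series sum 1/(k(k+1)) = 1; a constant multiple of a convergent series converges).
Step 4: Fix eps > 0. Since sum_k m(|f_k - f| > eps) < infinity, the Borel-Cantelli lemma gives
        m(limsup_k {|f_k - f| > eps}) = 0, i.e. for a.e. x, |f_k(x) - f(x)| <= eps for all large k.
        Applying this with eps = 1/j for j = 1, 2, ... and intersecting the countably many full-measure sets,
        for a.e. x we get limsup_k |f_k(x) - f(x)| <= 1/j for every j, hence f_k -> f almost everywhere.
Conclusion: series converges; Borel-Cantelli yields f_k -> f a.e.


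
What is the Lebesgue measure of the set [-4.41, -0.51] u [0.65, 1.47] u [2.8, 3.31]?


For pairwise disjoint intervals, m(union) = sum of lengths.
= (-0.51 - -4.41) + (1.47 - 0.65) + (3.31 - 2.8)
= 3.9 + 0.82 + 0.51
= 5.23


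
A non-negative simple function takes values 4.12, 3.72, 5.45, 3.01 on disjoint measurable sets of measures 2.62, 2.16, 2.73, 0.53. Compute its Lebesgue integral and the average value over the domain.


Step 1: Integral = sum(value_i * measure_i)
= 4.12*2.62 + 3.72*2.16 + 5.45*2.73 + 3.01*0.53
= 10.7944 + 8.0352 + 14.8785 + 1.5953
= 35.3034
Step 2: Total measure of domain = 2.62 + 2.16 + 2.73 + 0.53 = 8.04
Step 3: Average value = 35.3034 / 8.04 = 4.39097


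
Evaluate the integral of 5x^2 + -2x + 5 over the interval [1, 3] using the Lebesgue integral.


The Lebesgue integral of a Riemann-integrable function agrees with the Riemann integral.
Antiderivative F(x) = (5/3)x^3 + (-2/2)x^2 + 5x
F(3) = (5/3)*3^3 + (-2/2)*3^2 + 5*3
     = (5/3)*27 + (-2/2)*9 + 5*3
     = 45 + -9 + 15
     = 51
F(1) = 5.666667
Integral = F(3) - F(1) = 51 - 5.666667 = 45.333333


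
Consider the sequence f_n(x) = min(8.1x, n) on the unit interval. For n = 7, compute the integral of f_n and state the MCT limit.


f(x) = 8.1x on [0,1]; f_n(x) = min(8.1x, n). At n = 7:
Step 1: f(x) reaches 7 at x = 7/8.1 = 0.864198
Step 2: integral(f_7) = integral(8.1x, 0, 0.864198) + integral(7, 0.864198, 1)
       = 8.1*0.864198^2/2 + 7*(1 - 0.864198)
       = 3.024691 + 0.950617
       = 3.975309
Step 3: As n -> infinity, f_n increases to f, so by MCT integral(f_n) -> integral(f) = 8.1/2 = 4.05.
Convergence: integral(f_7) = 3.975309 -> 4.05 as n -> infinity


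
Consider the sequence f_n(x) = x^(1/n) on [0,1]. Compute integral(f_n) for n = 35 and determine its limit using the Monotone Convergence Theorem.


At n = 35: f_35(x) = x^(1/35).
Step 1: integral(x^(1/35), 0, 1) = [x^(1/35+1) / (1/35+1)] from 0 to 1
     = 1 / (1/35 + 1) = 1 / ((35+1)/35) = 35/(35+1)
     = 35/36 = 0.972222
Step 2: As n -> infinity, f_n(x) = x^(1/n) -> 1 for x in (0,1], and f_n is increasing in n.
By MCT, lim_n integral(f_n) = integral(lim_n f_n) = integral(1, 0, 1) = 1.
Step 3: Verify convergence: 35/36 = 0.972222 -> 1


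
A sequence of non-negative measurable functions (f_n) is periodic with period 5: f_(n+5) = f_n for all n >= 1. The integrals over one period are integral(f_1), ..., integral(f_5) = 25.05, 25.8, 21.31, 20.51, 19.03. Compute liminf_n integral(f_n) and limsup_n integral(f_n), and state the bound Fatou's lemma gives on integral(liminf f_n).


The sequence (integral(f_n)) is periodic with period 5, repeating the values 25.05, 25.8, 21.31, 20.51, 19.03 indefinitely.
Step 1: For a periodic sequence, every tail (a_m, a_(m+1), ...) contains all 5 period values infinitely often.
Step 2: Hence inf of every tail = min of the period values = min(25.05, 25.8, 21.31, 20.51, 19.03) = 19.03.
        liminf_n integral(f_n) = sup over m of (inf of tail from m) = 19.03.
Step 3: Similarly sup of every tail = max of the period values = 25.8.
        limsup_n integral(f_n) = 25.8.
Step 4: Fatou's lemma: integral(liminf_n f_n) <= liminf_n integral(f_n) = 19.03.
        So the integral of the pointwise liminf is at most 19.03.


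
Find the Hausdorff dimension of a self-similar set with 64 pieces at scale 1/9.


For a self-similar set with N copies scaled by 1/r:
dim_H = log(N)/log(r) = log(64)/log(9)
= 4.158883/2.197225
= 1.892789


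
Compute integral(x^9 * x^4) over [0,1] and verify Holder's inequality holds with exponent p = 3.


Step 1: Exact integral of f*g = integral(x^13, 0, 1) = 1/14
     = 0.071429
Step 2: Holder bound with p=3, q=1.5:
  ||f||_p = (integral x^27 dx)^(1/3) = (1/28)^(1/3) = 0.329317
  ||g||_q = (integral x^6 dx)^(1/1.5) = (1/7)^(1/1.5) = 0.273276
Step 3: Holder bound = ||f||_p * ||g||_q = 0.329317 * 0.273276 = 0.089994
Verification: 0.071429 <= 0.089994 (Holder holds)


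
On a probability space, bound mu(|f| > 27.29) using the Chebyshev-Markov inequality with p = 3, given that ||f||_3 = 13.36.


Chebyshev/Markov inequality: mu(|f| > eps) <= (||f||_p / eps)^p
Step 1: ||f||_3 / eps = 13.36 / 27.29 = 0.489557
Step 2: Raise to power p = 3:
  (0.489557)^3 = 0.11733
Step 3: Therefore mu(|f| > 27.29) <= 0.11733


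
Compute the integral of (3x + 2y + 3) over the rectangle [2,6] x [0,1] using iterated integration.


By Fubini, integrate in x first, then y.
Step 1: Fix y, integrate over x in [2,6]:
  integral(3x + 2y + 3, x=2..6)
  = 3*(6^2 - 2^2)/2 + (2y + 3)*(6 - 2)
  = 48 + (2y + 3)*4
  = 48 + 8y + 12
  = 60 + 8y
Step 2: Integrate over y in [0,1]:
  integral(60 + 8y, y=0..1)
  = 60*1 + 8*(1^2 - 0^2)/2
  = 60 + 4
  = 64


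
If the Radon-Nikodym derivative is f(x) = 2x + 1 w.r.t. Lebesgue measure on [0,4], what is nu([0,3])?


nu(A) = integral_A (dnu/dmu) dmu = integral_0^3 (2x + 1) dx
Step 1: Antiderivative F(x) = (2/2)x^2 + 1x
Step 2: F(3) = (2/2)*3^2 + 1*3 = 9 + 3 = 12
Step 3: F(0) = (2/2)*0^2 + 1*0 = 0.0 + 0 = 0.0
Step 4: nu([0,3]) = F(3) - F(0) = 12 - 0.0 = 12


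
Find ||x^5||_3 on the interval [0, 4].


Step 1: ||f||_3 = (integral_0^4 |x^5|^3 dx)^(1/3)
     = (integral_0^4 x^15 dx)^(1/3)
Step 2: integral_0^4 x^15 dx = [x^16/(16)] from 0 to 4 = 4^16/16
     = 4294967296/16 = 2.684355e+08
Step 3: ||f||_3 = (2.684355e+08)^(1/3) = 645.079578


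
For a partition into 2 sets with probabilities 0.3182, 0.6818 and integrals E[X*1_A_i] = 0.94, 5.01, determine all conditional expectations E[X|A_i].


For each cell A_i: E[X|A_i] = E[X*1_A_i] / P(A_i)
Step 1: E[X|A_1] = 0.94 / 0.3182 = 2.954117
Step 2: E[X|A_2] = 5.01 / 0.6818 = 7.348196
Verification: E[X] = sum E[X*1_A_i] = 0.94 + 5.01 = 5.95


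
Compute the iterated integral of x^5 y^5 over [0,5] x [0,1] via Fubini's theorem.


By Fubini's theorem, the double integral factors as a product of single integrals:
Step 1: integral_0^5 x^5 dx = [x^6/6] from 0 to 5
     = 5^6/6 = 2604.166667
Step 2: integral_0^1 y^5 dy = [y^6/6] from 0 to 1
     = 1^6/6 = 0.166667
Step 3: Double integral = 2604.166667 * 0.166667 = 434.027778


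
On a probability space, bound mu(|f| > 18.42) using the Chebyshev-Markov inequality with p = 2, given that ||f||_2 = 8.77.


Chebyshev/Markov inequality: mu(|f| > eps) <= (||f||_p / eps)^p
Step 1: ||f||_2 / eps = 8.77 / 18.42 = 0.476113
Step 2: Raise to power p = 2:
  (0.476113)^2 = 0.226684
Step 3: Therefore mu(|f| > 18.42) <= 0.226684


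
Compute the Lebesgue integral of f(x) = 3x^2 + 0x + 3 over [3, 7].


The Lebesgue integral of a Riemann-integrable function agrees with the Riemann integral.
Antiderivative F(x) = (3/3)x^3 + (0/2)x^2 + 3x
F(7) = (3/3)*7^3 + (0/2)*7^2 + 3*7
     = (3/3)*343 + (0/2)*49 + 3*7
     = 343 + 0.0 + 21
     = 364
F(3) = 36
Integral = F(7) - F(3) = 364 - 36 = 328


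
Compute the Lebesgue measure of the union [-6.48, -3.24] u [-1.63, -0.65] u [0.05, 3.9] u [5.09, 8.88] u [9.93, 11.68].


For pairwise disjoint intervals, m(union) = sum of lengths.
= (-3.24 - -6.48) + (-0.65 - -1.63) + (3.9 - 0.05) + (8.88 - 5.09) + (11.68 - 9.93)
= 3.24 + 0.98 + 3.85 + 3.79 + 1.75
= 13.61


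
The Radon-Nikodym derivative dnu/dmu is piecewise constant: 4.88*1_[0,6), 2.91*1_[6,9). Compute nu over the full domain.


Integrate each piece of the Radon-Nikodym derivative:
Step 1: integral_0^6 4.88 dx = 4.88*(6-0) = 4.88*6 = 29.28
Step 2: integral_6^9 2.91 dx = 2.91*(9-6) = 2.91*3 = 8.73
Total: 29.28 + 8.73 = 38.01


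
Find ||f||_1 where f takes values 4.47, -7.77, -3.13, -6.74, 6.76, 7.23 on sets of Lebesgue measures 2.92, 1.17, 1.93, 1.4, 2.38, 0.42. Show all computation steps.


Step 1: Compute |f_i|^1 for each value:
  |4.47|^1 = 4.47
  |-7.77|^1 = 7.77
  |-3.13|^1 = 3.13
  |-6.74|^1 = 6.74
  |6.76|^1 = 6.76
  |7.23|^1 = 7.23
Step 2: Multiply by measures and sum:
  4.47 * 2.92 = 13.0524
  7.77 * 1.17 = 9.0909
  3.13 * 1.93 = 6.0409
  6.74 * 1.4 = 9.436
  6.76 * 2.38 = 16.0888
  7.23 * 0.42 = 3.0366
Sum = 13.0524 + 9.0909 + 6.0409 + 9.436 + 16.0888 + 3.0366 = 56.7456
Step 3: Take the p-th root:
||f||_1 = (56.7456)^(1/1) = 56.7456


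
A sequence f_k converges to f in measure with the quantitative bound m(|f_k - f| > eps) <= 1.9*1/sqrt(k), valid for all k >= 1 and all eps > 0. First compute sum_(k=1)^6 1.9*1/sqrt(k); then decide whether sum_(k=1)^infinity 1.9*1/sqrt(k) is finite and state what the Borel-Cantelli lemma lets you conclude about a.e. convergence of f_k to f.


Step 1: List the terms 1.9*1/sqrt(k) for k = 1 to 6:
  k=1: 1.9
  k=2: 1.343503
  k=3: 1.096966
  k=4: 0.95
  k=5: 0.849706
  k=6: 0.775672
Step 2: Partial sum = 1.9 + 1.343503 + 1.096966 + 0.95 + 0.849706 + 0.775672
     = 6.915846
Step 3: The full series sum_(k>=1) 1.9*1/sqrt(k) diverges (p-series with p = 1/2 <= 1; a nonzero constant multiple of a divergent series diverges).
Step 4: The (first) Borel-Cantelli lemma requires a summable sequence of measures, so it does not apply here;
        from this bound alone no conclusion about a.e. convergence can be drawn (convergence in measure still
        gives an a.e.-convergent subsequence, but not a.e. convergence of the whole sequence).
Conclusion: series diverges; Borel-Cantelli is inconclusive about a.e. convergence of f_k.


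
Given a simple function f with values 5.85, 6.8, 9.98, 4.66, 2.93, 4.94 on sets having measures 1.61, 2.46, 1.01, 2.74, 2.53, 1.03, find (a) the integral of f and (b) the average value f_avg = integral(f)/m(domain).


Step 1: Integral = sum(value_i * measure_i)
= 5.85*1.61 + 6.8*2.46 + 9.98*1.01 + 4.66*2.74 + 2.93*2.53 + 4.94*1.03
= 9.4185 + 16.728 + 10.0798 + 12.7684 + 7.4129 + 5.0882
= 61.4958
Step 2: Total measure of domain = 1.61 + 2.46 + 1.01 + 2.74 + 2.53 + 1.03 = 11.38
Step 3: Average value = 61.4958 / 11.38 = 5.403849


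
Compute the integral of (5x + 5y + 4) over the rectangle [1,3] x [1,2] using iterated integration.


By Fubini, integrate in x first, then y.
Step 1: Fix y, integrate over x in [1,3]:
  integral(5x + 5y + 4, x=1..3)
  = 5*(3^2 - 1^2)/2 + (5y + 4)*(3 - 1)
  = 20 + (5y + 4)*2
  = 20 + 10y + 8
  = 28 + 10y
Step 2: Integrate over y in [1,2]:
  integral(28 + 10y, y=1..2)
  = 28*1 + 10*(2^2 - 1^2)/2
  = 28 + 15
  = 43


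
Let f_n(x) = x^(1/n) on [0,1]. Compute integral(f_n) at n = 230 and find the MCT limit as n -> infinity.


At n = 230: f_230(x) = x^(1/230).
Step 1: integral(x^(1/230), 0, 1) = [x^(1/230+1) / (1/230+1)] from 0 to 1
     = 1 / (1/230 + 1) = 1 / ((230+1)/230) = 230/(230+1)
     = 230/231 = 0.995671
Step 2: As n -> infinity, f_n(x) = x^(1/n) -> 1 for x in (0,1], and f_n is increasing in n.
By MCT, lim_n integral(f_n) = integral(lim_n f_n) = integral(1, 0, 1) = 1.
Step 3: Verify convergence: 230/231 = 0.995671 -> 1


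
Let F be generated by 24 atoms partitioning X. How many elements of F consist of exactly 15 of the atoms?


Each element of F is a union of some subset of the 24 atoms.
Elements that are unions of exactly 15 atoms correspond to 15-element subsets of the 24 atoms.
Count = C(24, 15) = 24! / (15! * 9!) = 1307504.


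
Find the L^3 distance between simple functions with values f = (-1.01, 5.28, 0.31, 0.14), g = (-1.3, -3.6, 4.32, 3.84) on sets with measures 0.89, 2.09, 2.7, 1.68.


Step 1: Compute differences f_i - g_i:
  -1.01 - -1.3 = 0.29
  5.28 - -3.6 = 8.88
  0.31 - 4.32 = -4.01
  0.14 - 3.84 = -3.7
Step 2: Compute |diff|^3 * measure for each set:
  |0.29|^3 * 0.89 = 0.024389 * 0.89 = 0.021706
  |8.88|^3 * 2.09 = 700.227072 * 2.09 = 1463.47458
  |-4.01|^3 * 2.7 = 64.481201 * 2.7 = 174.099243
  |-3.7|^3 * 1.68 = 50.653 * 1.68 = 85.09704
Step 3: Sum = 1722.692569
Step 4: ||f-g||_3 = (1722.692569)^(1/3) = 11.987702


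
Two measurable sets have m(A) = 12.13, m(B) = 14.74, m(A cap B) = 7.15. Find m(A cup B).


By inclusion-exclusion: m(A u B) = m(A) + m(B) - m(A n B)
= 12.13 + 14.74 - 7.15
= 19.72


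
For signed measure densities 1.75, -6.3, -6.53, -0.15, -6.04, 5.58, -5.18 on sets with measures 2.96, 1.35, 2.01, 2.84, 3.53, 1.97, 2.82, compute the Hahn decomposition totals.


Step 1: Compute signed measure on each set:
  Set 1: 1.75 * 2.96 = 5.18
  Set 2: -6.3 * 1.35 = -8.505
  Set 3: -6.53 * 2.01 = -13.1253
  Set 4: -0.15 * 2.84 = -0.426
  Set 5: -6.04 * 3.53 = -21.3212
  Set 6: 5.58 * 1.97 = 10.9926
  Set 7: -5.18 * 2.82 = -14.6076
Step 2: Total signed measure = (5.18) + (-8.505) + (-13.1253) + (-0.426) + (-21.3212) + (10.9926) + (-14.6076)
     = -41.8125
Step 3: Positive part mu+(X) = sum of positive contributions = 16.1726
Step 4: Negative part mu-(X) = |sum of negative contributions| = 57.9851


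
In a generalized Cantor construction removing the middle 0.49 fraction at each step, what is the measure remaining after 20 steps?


Step 1: At each step, fraction remaining = 1 - 0.49 = 0.51
Step 2: After 20 steps, measure = (0.51)^20
Result = 1.417110e-06
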